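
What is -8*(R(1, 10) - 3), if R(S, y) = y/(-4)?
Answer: 44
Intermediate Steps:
R(S, y) = -y/4 (R(S, y) = y*(-1/4) = -y/4)
-8*(R(1, 10) - 3) = -8*(-1/4*10 - 3) = -8*(-5/2 - 3) = -8*(-11/2) = 44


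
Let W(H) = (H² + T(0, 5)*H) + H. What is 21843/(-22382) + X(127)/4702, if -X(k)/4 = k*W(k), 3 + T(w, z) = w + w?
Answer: -90301172393/52620082 ≈ -1716.1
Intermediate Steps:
T(w, z) = -3 + 2*w (T(w, z) = -3 + (w + w) = -3 + 2*w)
W(H) = H² - 2*H (W(H) = (H² + (-3 + 2*0)*H) + H = (H² + (-3 + 0)*H) + H = (H² - 3*H) + H = H² - 2*H)
X(k) = -4*k²*(-2 + k) (X(k) = -4*k*k*(-2 + k) = -4*k²*(-2 + k))
21843/(-22382) + X(127)/4702 = 21843/(-22382) + (4*127²*(2 - 1*127))/4702 = 21843*(-1/22382) + (4*16129*(2 - 127))*(1/4702) = -21843/22382 + (4*16129*(-125))*(1/4702) = -21843/22382 - 8064500*1/4702 = -21843/22382 - 4032250/2351 = -90301172393/52620082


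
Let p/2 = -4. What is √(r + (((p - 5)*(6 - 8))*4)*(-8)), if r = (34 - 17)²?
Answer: I*√543 ≈ 23.302*I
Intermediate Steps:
p = -8 (p = 2*(-4) = -8)
r = 289 (r = 17² = 289)
√(r + (((p - 5)*(6 - 8))*4)*(-8)) = √(289 + (((-8 - 5)*(6 - 8))*4)*(-8)) = √(289 + (-13*(-2)*4)*(-8)) = √(289 + (26*4)*(-8)) = √(289 + 104*(-8)) = √(289 - 832) = √(-543) = I*√543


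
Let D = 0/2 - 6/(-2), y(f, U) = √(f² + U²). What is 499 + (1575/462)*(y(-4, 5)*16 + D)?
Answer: 11203/22 + 600*√41/11 ≈ 858.49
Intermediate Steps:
y(f, U) = √(U² + f²)
D = 3 (D = 0*(½) - 6*(-½) = 0 + 3 = 3)
499 + (1575/462)*(y(-4, 5)*16 + D) = 499 + (1575/462)*(√(5² + (-4)²)*16 + 3) = 499 + (1575*(1/462))*(√(25 + 16)*16 + 3) = 499 + 75*(√41*16 + 3)/22 = 499 + 75*(16*√41 + 3)/22 = 499 + 75*(3 + 16*√41)/22 = 499 + (225/22 + 600*√41/11) = 11203/22 + 600*√41/11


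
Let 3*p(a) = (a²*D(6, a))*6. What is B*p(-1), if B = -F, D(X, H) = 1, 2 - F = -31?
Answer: -66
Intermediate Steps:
F = 33 (F = 2 - 1*(-31) = 2 + 31 = 33)
p(a) = 2*a² (p(a) = ((a²*1)*6)/3 = (a²*6)/3 = (6*a²)/3 = 2*a²)
B = -33 (B = -1*33 = -33)
B*p(-1) = -66*(-1)² = -66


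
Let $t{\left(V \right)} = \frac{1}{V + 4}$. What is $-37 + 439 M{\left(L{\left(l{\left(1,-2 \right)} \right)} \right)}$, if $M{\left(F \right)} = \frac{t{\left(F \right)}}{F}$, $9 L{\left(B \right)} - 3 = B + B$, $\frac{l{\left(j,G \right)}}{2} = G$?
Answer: $- \frac{41294}{155} \approx -266.41$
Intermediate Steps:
$l{\left(j,G \right)} = 2 G$
$L{\left(B \right)} = \frac{1}{3} + \frac{2 B}{9}$ ($L{\left(B \right)} = \frac{1}{3} + \frac{B + B}{9} = \frac{1}{3} + \frac{2 B}{9}$)
$t{\left(V \right)} = \frac{1}{4 + V}$
$M{\left(F \right)} = \frac{1}{F \left(4 + F\right)}$ ($M{\left(F \right)} = \frac{1}{\left(4 + F\right) F} = \frac{1}{F \left(4 + F\right)}$)
$-37 + 439 M{\left(L{\left(l{\left(1,-2 \right)} \right)} \right)} = -37 + 439 \frac{1}{\left(\frac{1}{3} + \frac{2 \cdot 2 \left(-2\right)}{9}\right) \left(4 + \left(\frac{1}{3} + \frac{2 \cdot 2 \left(-2\right)}{9}\right)\right)} = -37 + 439 \frac{1}{\left(\frac{1}{3} + \frac{2}{9} \left(-4\right)\right) \left(4 + \left(\frac{1}{3} + \frac{2}{9} \left(-4\right)\right)\right)} = -37 + 439 \frac{1}{\left(\frac{1}{3} - \frac{8}{9}\right) \left(4 + \left(\frac{1}{3} - \frac{8}{9}\right)\right)} = -37 + 439 \frac{1}{\left(- \frac{5}{9}\right) \left(4 - \frac{5}{9}\right)} = -37 + 439 \left(- \frac{9}{5 \cdot \frac{31}{9}}\right) = -37 + 439 \left(\left(- \frac{9}{5}\right) \frac{9}{31}\right) = -37 + 439 \left(- \frac{81}{155}\right) = -37 - \frac{35559}{155} = - \frac{41294}{155}$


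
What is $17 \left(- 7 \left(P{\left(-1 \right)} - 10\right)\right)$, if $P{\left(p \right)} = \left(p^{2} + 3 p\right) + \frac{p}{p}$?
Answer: $1309$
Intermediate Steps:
$P{\left(p \right)} = 1 + p^{2} + 3 p$ ($P{\left(p \right)} = \left(p^{2} + 3 p\right) + 1 = 1 + p^{2} + 3 p$)
$17 \left(- 7 \left(P{\left(-1 \right)} - 10\right)\right) = 17 \left(- 7 \left(\left(1 + \left(-1\right)^{2} + 3 \left(-1\right)\right) - 10\right)\right) = 17 \left(- 7 \left(\left(1 + 1 - 3\right) - 10\right)\right) = 17 \left(- 7 \left(-1 - 10\right)\right) = 17 \left(\left(-7\right) \left(-11\right)\right) = 17 \cdot 77 = 1309$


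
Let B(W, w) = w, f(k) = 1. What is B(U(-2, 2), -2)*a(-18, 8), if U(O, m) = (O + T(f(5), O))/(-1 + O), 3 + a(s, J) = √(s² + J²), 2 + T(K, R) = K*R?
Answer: 6 - 4*√97 ≈ -33.395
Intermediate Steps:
T(K, R) = -2 + K*R
a(s, J) = -3 + √(J² + s²) (a(s, J) = -3 + √(s² + J²) = -3 + √(J² + s²))
U(O, m) = (-2 + 2*O)/(-1 + O) (U(O, m) = (O + (-2 + 1*O))/(-1 + O) = (O + (-2 + O))/(-1 + O) = (-2 + 2*O)/(-1 + O))
B(U(-2, 2), -2)*a(-18, 8) = -2*(-3 + √(8² + (-18)²)) = -2*(-3 + √(64 + 324)) = -2*(-3 + √388) = -2*(-3 + 2*√97) = 6 - 4*√97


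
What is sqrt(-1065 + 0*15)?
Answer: I*sqrt(1065) ≈ 32.634*I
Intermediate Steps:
sqrt(-1065 + 0*15) = sqrt(-1065 + 0) = sqrt(-1065) = I*sqrt(1065)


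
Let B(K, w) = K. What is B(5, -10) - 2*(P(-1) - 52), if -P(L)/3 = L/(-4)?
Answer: 221/2 ≈ 110.50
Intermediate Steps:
P(L) = 3*L/4 (P(L) = -3*L/(-4) = -3*L*(-1)/4 = -(-3)*L/4 = 3*L/4)
B(5, -10) - 2*(P(-1) - 52) = 5 - 2*((3/4)*(-1) - 52) = 5 - 2*(-3/4 - 52) = 5 - 2*(-211/4) = 5 + 211/2 = 221/2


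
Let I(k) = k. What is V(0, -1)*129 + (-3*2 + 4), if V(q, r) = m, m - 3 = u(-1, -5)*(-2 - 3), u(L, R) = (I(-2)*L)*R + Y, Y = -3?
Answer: 8770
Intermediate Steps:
u(L, R) = -3 - 2*L*R (u(L, R) = (-2*L)*R - 3 = -2*L*R - 3 = -3 - 2*L*R)
m = 68 (m = 3 + (-3 - 2*(-1)*(-5))*(-2 - 3) = 3 + (-3 - 10)*(-5) = 3 - 13*(-5) = 3 + 65 = 68)
V(q, r) = 68
V(0, -1)*129 + (-3*2 + 4) = 68*129 + (-3*2 + 4) = 8772 + (-6 + 4) = 8772 - 2 = 8770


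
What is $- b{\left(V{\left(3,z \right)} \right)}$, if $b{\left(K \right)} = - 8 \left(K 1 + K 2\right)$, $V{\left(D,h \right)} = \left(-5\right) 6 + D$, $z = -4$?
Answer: $-648$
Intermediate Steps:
$V{\left(D,h \right)} = -30 + D$
$b{\left(K \right)} = - 24 K$ ($b{\left(K \right)} = - 8 \left(K + 2 K\right) = - 8 \cdot 3 K = - 24 K$)
$- b{\left(V{\left(3,z \right)} \right)} = - \left(-24\right) \left(-30 + 3\right) = - \left(-24\right) \left(-27\right) = \left(-1\right) 648 = -648$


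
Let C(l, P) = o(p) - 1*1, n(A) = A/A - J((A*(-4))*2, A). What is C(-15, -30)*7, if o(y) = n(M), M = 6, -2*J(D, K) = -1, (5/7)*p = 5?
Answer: -7/2 ≈ -3.5000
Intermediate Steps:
p = 7 (p = (7/5)*5 = 7)
J(D, K) = ½ (J(D, K) = -½*(-1) = ½)
n(A) = ½ (n(A) = A/A - 1*½ = 1 - ½ = ½)
o(y) = ½
C(l, P) = -½ (C(l, P) = ½ - 1*1 = ½ - 1 = -½)
C(-15, -30)*7 = -½*7 = -7/2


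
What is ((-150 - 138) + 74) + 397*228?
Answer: 90302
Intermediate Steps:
((-150 - 138) + 74) + 397*228 = (-288 + 74) + 90516 = -214 + 90516 = 90302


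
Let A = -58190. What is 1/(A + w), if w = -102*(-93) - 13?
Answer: -1/48717 ≈ -2.0527e-5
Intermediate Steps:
w = 9473 (w = 9486 - 13 = 9473)
1/(A + w) = 1/(-58190 + 9473) = 1/(-48717) = -1/48717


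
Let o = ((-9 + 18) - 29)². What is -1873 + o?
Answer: -1473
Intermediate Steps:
o = 400 (o = (9 - 29)² = (-20)² = 400)
-1873 + o = -1873 + 400 = -1473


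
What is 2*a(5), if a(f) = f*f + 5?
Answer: 60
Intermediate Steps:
a(f) = 5 + f² (a(f) = f² + 5 = 5 + f²)
2*a(5) = 2*(5 + 5²) = 2*(5 + 25) = 2*30 = 60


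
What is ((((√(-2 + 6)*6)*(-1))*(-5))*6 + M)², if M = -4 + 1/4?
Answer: 2030625/16 ≈ 1.2691e+5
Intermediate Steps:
M = -15/4 (M = -4 + 1*(¼) = -4 + ¼ = -15/4 ≈ -3.7500)
((((√(-2 + 6)*6)*(-1))*(-5))*6 + M)² = ((((√(-2 + 6)*6)*(-1))*(-5))*6 - 15/4)² = ((((√4*6)*(-1))*(-5))*6 - 15/4)² = ((((2*6)*(-1))*(-5))*6 - 15/4)² = (((12*(-1))*(-5))*6 - 15/4)² = (-12*(-5)*6 - 15/4)² = (60*6 - 15/4)² = (360 - 15/4)² = (1425/4)² = 2030625/16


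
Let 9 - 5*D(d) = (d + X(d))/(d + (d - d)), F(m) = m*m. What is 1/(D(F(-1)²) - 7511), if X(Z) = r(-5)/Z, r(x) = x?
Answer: -5/37542 ≈ -0.00013318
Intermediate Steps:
X(Z) = -5/Z
F(m) = m²
D(d) = 9/5 - (d - 5/d)/(5*d) (D(d) = 9/5 - (d - 5/d)/(5*(d + (d - d))) = 9/5 - (d - 5/d)/(5*(d + 0)) = 9/5 - (d - 5/d)/(5*d))
1/(D(F(-1)²) - 7511) = 1/((8/5 + (((-1)²)²)⁻²) - 7511) = 1/((8/5 + (1²)⁻²) - 7511) = 1/((8/5 + 1⁻²) - 7511) = 1/((8/5 + 1) - 7511) = 1/(13/5 - 7511) = 1/(-37542/5) = -5/37542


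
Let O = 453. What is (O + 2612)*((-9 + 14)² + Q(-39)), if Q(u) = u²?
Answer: 4738490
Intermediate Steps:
(O + 2612)*((-9 + 14)² + Q(-39)) = (453 + 2612)*((-9 + 14)² + (-39)²) = 3065*(5² + 1521) = 3065*(25 + 1521) = 3065*1546 = 4738490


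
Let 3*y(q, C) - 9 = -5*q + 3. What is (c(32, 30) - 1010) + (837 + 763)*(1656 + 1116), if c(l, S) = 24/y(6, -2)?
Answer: 4434186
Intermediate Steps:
y(q, C) = 4 - 5*q/3 (y(q, C) = 3 + (-5*q + 3)/3 = 3 + (3 - 5*q)/3 = 3 + (1 - 5*q/3) = 4 - 5*q/3)
c(l, S) = -4 (c(l, S) = 24/(4 - 5/3*6) = 24/(4 - 10) = 24/(-6) = 24*(-1/6) = -4)
(c(32, 30) - 1010) + (837 + 763)*(1656 + 1116) = (-4 - 1010) + (837 + 763)*(1656 + 1116) = -1014 + 1600*2772 = -1014 + 4435200 = 4434186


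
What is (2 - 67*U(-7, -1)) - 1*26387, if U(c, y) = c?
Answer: -25916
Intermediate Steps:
(2 - 67*U(-7, -1)) - 1*26387 = (2 - 67*(-7)) - 1*26387 = (2 + 469) - 26387 = 471 - 26387 = -25916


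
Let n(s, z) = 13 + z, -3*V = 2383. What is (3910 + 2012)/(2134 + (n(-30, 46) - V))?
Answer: 8883/4481 ≈ 1.9824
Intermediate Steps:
V = -2383/3 (V = -1/3*2383 = -2383/3 ≈ -794.33)
(3910 + 2012)/(2134 + (n(-30, 46) - V)) = (3910 + 2012)/(2134 + ((13 + 46) - 1*(-2383/3))) = 5922/(2134 + (59 + 2383/3)) = 5922/(2134 + 2560/3) = 5922/(8962/3) = 5922*(3/8962) = 8883/4481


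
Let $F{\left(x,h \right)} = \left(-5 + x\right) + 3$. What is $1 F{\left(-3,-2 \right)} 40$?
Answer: $-200$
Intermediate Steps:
$F{\left(x,h \right)} = -2 + x$
$1 F{\left(-3,-2 \right)} 40 = 1 \left(-2 - 3\right) 40 = 1 \left(-5\right) 40 = \left(-5\right) 40 = -200$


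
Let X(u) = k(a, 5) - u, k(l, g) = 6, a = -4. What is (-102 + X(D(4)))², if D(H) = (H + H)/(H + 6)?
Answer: 234256/25 ≈ 9370.2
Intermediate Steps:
D(H) = 2*H/(6 + H) (D(H) = (2*H)/(6 + H) = 2*H/(6 + H))
X(u) = 6 - u
(-102 + X(D(4)))² = (-102 + (6 - 2*4/(6 + 4)))² = (-102 + (6 - 2*4/10))² = (-102 + (6 - 1*⅘))² = (-102 + (6 - ⅘))² = (-102 + 26/5)² = (-484/5)² = 234256/25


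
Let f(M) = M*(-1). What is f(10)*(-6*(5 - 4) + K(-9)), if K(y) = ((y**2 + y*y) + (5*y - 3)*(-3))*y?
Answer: 27600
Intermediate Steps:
f(M) = -M
K(y) = y*(9 - 15*y + 2*y**2) (K(y) = ((y**2 + y**2) + (-3 + 5*y)*(-3))*y = (2*y**2 + (9 - 15*y))*y = (9 - 15*y + 2*y**2)*y = y*(9 - 15*y + 2*y**2))
f(10)*(-6*(5 - 4) + K(-9)) = (-1*10)*(-6*(5 - 4) - 9*(9 - 15*(-9) + 2*(-9)**2)) = -10*(-6*1 - 9*(9 + 135 + 2*81)) = -10*(-6 - 9*(9 + 135 + 162)) = -10*(-6 - 9*306) = -10*(-6 - 2754) = -10*(-2760) = 27600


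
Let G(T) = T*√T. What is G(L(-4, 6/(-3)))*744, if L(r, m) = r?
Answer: -5952*I ≈ -5952.0*I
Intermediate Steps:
G(T) = T^(3/2)
G(L(-4, 6/(-3)))*744 = (-4)^(3/2)*744 = -8*I*744 = -5952*I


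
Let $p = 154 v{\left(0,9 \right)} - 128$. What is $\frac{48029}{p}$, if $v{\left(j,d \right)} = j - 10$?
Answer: $- \frac{48029}{1668} \approx -28.794$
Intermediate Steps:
$v{\left(j,d \right)} = -10 + j$
$p = -1668$ ($p = 154 \left(-10 + 0\right) - 128 = 154 \left(-10\right) - 128 = -1540 - 128 = -1668$)
$\frac{48029}{p} = \frac{48029}{-1668} = 48029 \left(- \frac{1}{1668}\right) = - \frac{48029}{1668}$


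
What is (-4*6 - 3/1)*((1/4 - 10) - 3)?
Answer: 1377/4 ≈ 344.25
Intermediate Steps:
(-4*6 - 3/1)*((1/4 - 10) - 3) = (-24 - 3*1)*((1/4 - 10) - 3) = (-24 - 3)*(-39/4 - 3) = -27*(-51/4) = 1377/4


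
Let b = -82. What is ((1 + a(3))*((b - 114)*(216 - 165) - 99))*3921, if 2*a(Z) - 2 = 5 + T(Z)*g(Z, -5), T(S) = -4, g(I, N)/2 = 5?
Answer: 1227057345/2 ≈ 6.1353e+8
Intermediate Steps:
g(I, N) = 10 (g(I, N) = 2*5 = 10)
a(Z) = -33/2 (a(Z) = 1 + (5 - 4*10)/2 = 1 + (5 - 40)/2 = 1 + (½)*(-35) = 1 - 35/2 = -33/2)
((1 + a(3))*((b - 114)*(216 - 165) - 99))*3921 = ((1 - 33/2)*((-82 - 114)*(216 - 165) - 99))*3921 = -31*(-196*51 - 99)/2*3921 = -31*(-9996 - 99)/2*3921 = -31/2*(-10095)*3921 = (312945/2)*3921 = 1227057345/2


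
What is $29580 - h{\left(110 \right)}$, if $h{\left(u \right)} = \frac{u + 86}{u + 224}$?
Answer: $\frac{4939762}{167} \approx 29579.0$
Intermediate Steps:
$h{\left(u \right)} = \frac{86 + u}{224 + u}$
$29580 - h{\left(110 \right)} = 29580 - \frac{86 + 110}{224 + 110} = 29580 - \frac{1}{334} \cdot 196 = 29580 - \frac{98}{167} = \frac{4939762}{167}$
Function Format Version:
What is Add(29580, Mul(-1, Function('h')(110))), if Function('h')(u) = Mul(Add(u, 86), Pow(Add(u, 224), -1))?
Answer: Rational(4939762, 167) ≈ 29579.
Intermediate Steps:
Function('h')(u) = Mul(Pow(Add(224, u), -1), Add(86, u)) (Function('h')(u) = Mul(Add(86, u), Pow(Add(224, u), -1)) = Mul(Pow(Add(224, u), -1), Add(86, u)))
Add(29580, Mul(-1, Function('h')(110))) = Add(29580, Mul(-1, Mul(Pow(Add(224, 110), -1), Add(86, 110)))) = Add(29580, Mul(-1, Mul(Pow(334, -1), 196))) = Add(29580, Mul(-1, Mul(Rational(1, 334), 196))) = Add(29580, Mul(-1, Rational(98, 167))) = Add(29580, Rational(-98, 167)) = Rational(4939762, 167)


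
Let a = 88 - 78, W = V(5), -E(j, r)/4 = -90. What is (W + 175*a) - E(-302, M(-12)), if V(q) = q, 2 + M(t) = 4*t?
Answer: 1395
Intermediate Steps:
M(t) = -2 + 4*t
E(j, r) = 360 (E(j, r) = -4*(-90) = 360)
W = 5
a = 10
(W + 175*a) - E(-302, M(-12)) = (5 + 175*10) - 1*360 = (5 + 1750) - 360 = 1755 - 360 = 1395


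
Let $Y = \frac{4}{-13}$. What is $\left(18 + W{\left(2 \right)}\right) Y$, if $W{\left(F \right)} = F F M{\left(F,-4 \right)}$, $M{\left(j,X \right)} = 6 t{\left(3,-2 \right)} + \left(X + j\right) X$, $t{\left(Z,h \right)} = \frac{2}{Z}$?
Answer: $- \frac{264}{13} \approx -20.308$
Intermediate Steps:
$M{\left(j,X \right)} = 4 + X \left(X + j\right)$ ($M{\left(j,X \right)} = 6 \cdot \frac{2}{3} + \left(X + j\right) X = 6 \cdot 2 \cdot \frac{1}{3} + X \left(X + j\right) = 6 \cdot \frac{2}{3} + X \left(X + j\right) = 4 + X \left(X + j\right)$)
$Y = - \frac{4}{13}$ ($Y = 4 \left(- \frac{1}{13}\right) = - \frac{4}{13} \approx -0.30769$)
$W{\left(F \right)} = F^{2} \left(20 - 4 F\right)$ ($W{\left(F \right)} = F F \left(4 + \left(-4\right)^{2} - 4 F\right) = F^{2} \left(4 + 16 - 4 F\right) = F^{2} \left(20 - 4 F\right)$)
$\left(18 + W{\left(2 \right)}\right) Y = \left(18 + 4 \cdot 2^{2} \left(5 - 2\right)\right) \left(- \frac{4}{13}\right) = \left(18 + 4 \cdot 4 \left(5 - 2\right)\right) \left(- \frac{4}{13}\right) = \left(18 + 4 \cdot 4 \cdot 3\right) \left(- \frac{4}{13}\right) = \left(18 + 48\right) \left(- \frac{4}{13}\right) = 66 \left(- \frac{4}{13}\right) = - \frac{264}{13}$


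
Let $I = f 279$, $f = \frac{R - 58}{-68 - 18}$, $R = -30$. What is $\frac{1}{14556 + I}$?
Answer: $\frac{43}{638184} \approx 6.7379 \cdot 10^{-5}$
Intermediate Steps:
$f = \frac{44}{43}$ ($f = \frac{-30 - 58}{-68 - 18} = - \frac{88}{-86} = \left(-88\right) \left(- \frac{1}{86}\right) = \frac{44}{43} \approx 1.0233$)
$I = \frac{12276}{43}$ ($I = \frac{44}{43} \cdot 279 = \frac{12276}{43} \approx 285.49$)
$\frac{1}{14556 + I} = \frac{1}{14556 + \frac{12276}{43}} = \frac{1}{\frac{638184}{43}} = \frac{43}{638184}$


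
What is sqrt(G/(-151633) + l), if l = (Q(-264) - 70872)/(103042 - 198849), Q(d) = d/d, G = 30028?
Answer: sqrt(114324034578067973757)/14527502831 ≈ 0.73600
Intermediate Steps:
Q(d) = 1
l = 70871/95807 (l = (1 - 70872)/(103042 - 198849) = -70871/(-95807) = -70871*(-1/95807) = 70871/95807 ≈ 0.73973)
sqrt(G/(-151633) + l) = sqrt(30028/(-151633) + 70871/95807) = sqrt(30028*(-1/151633) + 70871/95807) = sqrt(-30028/151633 + 70871/95807) = sqrt(7869489747/14527502831) = sqrt(114324034578067973757)/14527502831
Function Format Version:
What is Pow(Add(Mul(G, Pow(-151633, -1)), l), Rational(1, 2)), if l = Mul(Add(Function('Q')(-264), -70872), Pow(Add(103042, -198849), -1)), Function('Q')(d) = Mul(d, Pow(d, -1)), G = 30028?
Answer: Mul(Rational(1, 14527502831), Pow(114324034578067973757, Rational(1, 2))) ≈ 0.73600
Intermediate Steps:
Function('Q')(d) = 1
l = Rational(70871, 95807) (l = Mul(Add(1, -70872), Pow(Add(103042, -198849), -1)) = Mul(-70871, Pow(-95807, -1)) = Mul(-70871, Rational(-1, 95807)) = Rational(70871, 95807) ≈ 0.73973)
Pow(Add(Mul(G, Pow(-151633, -1)), l), Rational(1, 2)) = Pow(Add(Mul(30028, Pow(-151633, -1)), Rational(70871, 95807)), Rational(1, 2)) = Pow(Add(Mul(30028, Rational(-1, 151633)), Rational(70871, 95807)), Rational(1, 2)) = Pow(Add(Rational(-30028, 151633), Rational(70871, 95807)), Rational(1, 2)) = Pow(Rational(7869489747, 14527502831), Rational(1, 2)) = Mul(Rational(1, 14527502831), Pow(114324034578067973757, Rational(1, 2)))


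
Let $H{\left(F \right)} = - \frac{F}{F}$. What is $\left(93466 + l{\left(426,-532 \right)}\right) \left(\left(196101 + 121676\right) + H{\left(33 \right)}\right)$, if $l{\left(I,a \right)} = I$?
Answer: $29836624192$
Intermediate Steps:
$H{\left(F \right)} = -1$ ($H{\left(F \right)} = \left(-1\right) 1 = -1$)
$\left(93466 + l{\left(426,-532 \right)}\right) \left(\left(196101 + 121676\right) + H{\left(33 \right)}\right) = \left(93466 + 426\right) \left(\left(196101 + 121676\right) - 1\right) = 93892 \left(317777 - 1\right) = 93892 \cdot 317776 = 29836624192$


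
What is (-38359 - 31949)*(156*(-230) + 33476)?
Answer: 169020432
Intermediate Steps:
(-38359 - 31949)*(156*(-230) + 33476) = -70308*(-35880 + 33476) = -70308*(-2404) = 169020432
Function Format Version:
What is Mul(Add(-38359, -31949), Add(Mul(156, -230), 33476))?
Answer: 169020432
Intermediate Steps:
Mul(Add(-38359, -31949), Add(Mul(156, -230), 33476)) = Mul(-70308, Add(-35880, 33476)) = Mul(-70308, -2404) = 169020432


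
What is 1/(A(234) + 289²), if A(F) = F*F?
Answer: 1/138277 ≈ 7.2319e-6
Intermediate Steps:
A(F) = F²
1/(A(234) + 289²) = 1/(234² + 289²) = 1/(54756 + 83521) = 1/138277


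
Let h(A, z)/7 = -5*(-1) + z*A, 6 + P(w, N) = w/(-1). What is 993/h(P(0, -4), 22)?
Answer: -993/889 ≈ -1.1170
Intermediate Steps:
P(w, N) = -6 - w (P(w, N) = -6 + w/(-1) = -6 + w*(-1) = -6 - w)
h(A, z) = 35 + 7*A*z (h(A, z) = 7*(-5*(-1) + z*A) = 7*(5 + A*z) = 35 + 7*A*z)
993/h(P(0, -4), 22) = 993/(35 + 7*(-6 - 1*0)*22) = 993/(35 + 7*(-6 + 0)*22) = 993/(35 + 7*(-6)*22) = 993/(35 - 924) = 993/(-889) = 993*(-1/889) = -993/889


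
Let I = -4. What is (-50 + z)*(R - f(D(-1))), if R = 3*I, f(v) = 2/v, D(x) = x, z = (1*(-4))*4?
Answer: 660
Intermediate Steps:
z = -16 (z = -4*4 = -16)
R = -12 (R = 3*(-4) = -12)
(-50 + z)*(R - f(D(-1))) = (-50 - 16)*(-12 - 2/(-1)) = -66*(-12 - 2*(-1)) = -66*(-12 - 1*(-2)) = -66*(-12 + 2) = -66*(-10) = 660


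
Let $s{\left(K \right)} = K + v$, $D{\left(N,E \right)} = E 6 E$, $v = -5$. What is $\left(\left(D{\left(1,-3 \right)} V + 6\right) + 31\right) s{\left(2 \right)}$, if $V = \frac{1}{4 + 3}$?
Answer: $- \frac{939}{7} \approx -134.14$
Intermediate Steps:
$D{\left(N,E \right)} = 6 E^{2}$ ($D{\left(N,E \right)} = 6 E E = 6 E^{2}$)
$V = \frac{1}{7} \approx 0.14286$
$s{\left(K \right)} = -5 + K$ ($s{\left(K \right)} = K - 5 = -5 + K$)
$\left(\left(D{\left(1,-3 \right)} V + 6\right) + 31\right) s{\left(2 \right)} = \left(\left(6 \left(-3\right)^{2} \cdot \frac{1}{7} + 6\right) + 31\right) \left(-5 + 2\right) = \left(\left(6 \cdot 9 \cdot \frac{1}{7} + 6\right) + 31\right) \left(-3\right) = \left(\left(54 \cdot \frac{1}{7} + 6\right) + 31\right) \left(-3\right) = \left(\left(\frac{54}{7} + 6\right) + 31\right) \left(-3\right) = \left(\frac{96}{7} + 31\right) \left(-3\right) = \frac{313}{7} \left(-3\right) = - \frac{939}{7}$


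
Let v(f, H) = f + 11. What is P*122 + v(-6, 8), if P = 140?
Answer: 17085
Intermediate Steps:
v(f, H) = 11 + f
P*122 + v(-6, 8) = 140*122 + (11 - 6) = 17080 + 5 = 17085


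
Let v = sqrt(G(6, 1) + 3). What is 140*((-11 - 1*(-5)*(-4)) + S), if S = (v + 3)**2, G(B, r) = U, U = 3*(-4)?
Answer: -4340 + 2520*I ≈ -4340.0 + 2520.0*I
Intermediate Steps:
U = -12
G(B, r) = -12
v = 3*I (v = sqrt(-12 + 3) = sqrt(-9) = 3*I ≈ 3.0*I)
S = (3 + 3*I)**2 (S = (3*I + 3)**2 = (3 + 3*I)**2 ≈ 18.0*I)
140*((-11 - 1*(-5)*(-4)) + S) = 140*((-11 - 1*(-5)*(-4)) + 18*I) = 140*((-11 + 5*(-4)) + 18*I) = 140*((-11 - 20) + 18*I) = 140*(-31 + 18*I) = -4340 + 2520*I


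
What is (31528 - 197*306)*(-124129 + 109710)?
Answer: 414603926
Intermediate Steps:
(31528 - 197*306)*(-124129 + 109710) = (31528 - 60282)*(-14419) = -28754*(-14419) = 414603926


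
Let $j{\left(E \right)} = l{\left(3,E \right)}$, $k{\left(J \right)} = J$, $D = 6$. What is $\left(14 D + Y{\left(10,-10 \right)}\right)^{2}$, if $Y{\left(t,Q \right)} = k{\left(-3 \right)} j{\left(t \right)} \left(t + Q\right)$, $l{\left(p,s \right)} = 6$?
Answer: $7056$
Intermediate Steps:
$j{\left(E \right)} = 6$
$Y{\left(t,Q \right)} = - 18 Q - 18 t$ ($Y{\left(t,Q \right)} = \left(-3\right) 6 \left(t + Q\right) = - 18 \left(Q + t\right) = - 18 Q - 18 t$)
$\left(14 D + Y{\left(10,-10 \right)}\right)^{2} = \left(14 \cdot 6 - 0\right)^{2} = \left(84 + \left(180 - 180\right)\right)^{2} = \left(84 + 0\right)^{2} = 84^{2} = 7056$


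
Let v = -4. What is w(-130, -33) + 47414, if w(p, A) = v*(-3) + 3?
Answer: 47429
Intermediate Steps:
w(p, A) = 15 (w(p, A) = -4*(-3) + 3 = 12 + 3 = 15)
w(-130, -33) + 47414 = 15 + 47414 = 47429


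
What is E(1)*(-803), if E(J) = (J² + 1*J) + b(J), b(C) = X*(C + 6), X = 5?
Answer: -29711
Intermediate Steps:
b(C) = 30 + 5*C (b(C) = 5*(C + 6) = 5*(6 + C) = 30 + 5*C)
E(J) = 30 + J² + 6*J (E(J) = (J² + 1*J) + (30 + 5*J) = (J² + J) + (30 + 5*J) = (J + J²) + (30 + 5*J) = 30 + J² + 6*J)
E(1)*(-803) = (30 + 1² + 6*1)*(-803) = (30 + 1 + 6)*(-803) = 37*(-803) = -29711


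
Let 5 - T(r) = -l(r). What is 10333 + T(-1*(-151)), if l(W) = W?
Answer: 10489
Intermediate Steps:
T(r) = 5 + r (T(r) = 5 - (-1)*r = 5 + r)
10333 + T(-1*(-151)) = 10333 + (5 - 1*(-151)) = 10333 + (5 + 151) = 10333 + 156 = 10489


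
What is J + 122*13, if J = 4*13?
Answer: 1638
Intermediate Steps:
J = 52
J + 122*13 = 52 + 122*13 = 52 + 1586 = 1638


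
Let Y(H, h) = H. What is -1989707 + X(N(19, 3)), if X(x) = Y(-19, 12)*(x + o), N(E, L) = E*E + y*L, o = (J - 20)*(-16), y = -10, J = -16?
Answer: -2006940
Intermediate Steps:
o = 576 (o = (-16 - 20)*(-16) = -36*(-16) = 576)
N(E, L) = E² - 10*L (N(E, L) = E*E - 10*L = E² - 10*L)
X(x) = -10944 - 19*x (X(x) = -19*(x + 576) = -19*(576 + x) = -10944 - 19*x)
-1989707 + X(N(19, 3)) = -1989707 + (-10944 - 19*(19² - 10*3)) = -1989707 + (-10944 - 19*(361 - 30)) = -1989707 + (-10944 - 19*331) = -1989707 + (-10944 - 6289) = -1989707 - 17233 = -2006940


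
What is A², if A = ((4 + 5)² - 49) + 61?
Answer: 8649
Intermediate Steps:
A = 93 (A = (9² - 49) + 61 = (81 - 49) + 61 = 32 + 61 = 93)
A² = 93² = 8649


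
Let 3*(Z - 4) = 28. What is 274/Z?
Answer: 411/20 ≈ 20.550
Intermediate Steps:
Z = 40/3 (Z = 4 + (1/3)*28 = 4 + 28/3 = 40/3 ≈ 13.333)
274/Z = 274/(40/3) = 274*(3/40) = 411/20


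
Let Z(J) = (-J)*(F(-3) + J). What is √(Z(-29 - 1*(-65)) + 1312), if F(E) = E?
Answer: 2*√31 ≈ 11.136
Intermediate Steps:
Z(J) = -J*(-3 + J) (Z(J) = (-J)*(-3 + J) = -J*(-3 + J))
√(Z(-29 - 1*(-65)) + 1312) = √((-29 - 1*(-65))*(3 - (-29 - 1*(-65))) + 1312) = √((-29 + 65)*(3 - (-29 + 65)) + 1312) = √(36*(3 - 1*36) + 1312) = √(36*(3 - 36) + 1312) = √(36*(-33) + 1312) = √(-1188 + 1312) = √124 = 2*√31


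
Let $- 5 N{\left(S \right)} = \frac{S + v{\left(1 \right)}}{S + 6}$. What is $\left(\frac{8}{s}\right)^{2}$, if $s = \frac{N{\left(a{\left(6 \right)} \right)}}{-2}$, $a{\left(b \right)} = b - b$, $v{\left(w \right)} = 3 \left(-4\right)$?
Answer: $1600$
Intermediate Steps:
$v{\left(w \right)} = -12$
$a{\left(b \right)} = 0$
$N{\left(S \right)} = - \frac{-12 + S}{5 \left(6 + S\right)}$ ($N{\left(S \right)} = - \frac{\left(S - 12\right) \frac{1}{S + 6}}{5} = - \frac{\left(-12 + S\right) \frac{1}{6 + S}}{5} = - \frac{\frac{1}{6 + S} \left(-12 + S\right)}{5} = - \frac{-12 + S}{5 \left(6 + S\right)}$)
$s = - \frac{1}{5}$ ($s = \frac{\frac{1}{5} \frac{1}{6 + 0} \left(12 - 0\right)}{-2} = \frac{12 + 0}{5 \cdot 6} \left(- \frac{1}{2}\right) = \frac{1}{5} \cdot \frac{1}{6} \cdot 12 \left(- \frac{1}{2}\right) = \frac{2}{5} \left(- \frac{1}{2}\right) = - \frac{1}{5} \approx -0.2$)
$\left(\frac{8}{s}\right)^{2} = \left(\frac{8}{- \frac{1}{5}}\right)^{2} = \left(8 \left(-5\right)\right)^{2} = \left(-40\right)^{2} = 1600$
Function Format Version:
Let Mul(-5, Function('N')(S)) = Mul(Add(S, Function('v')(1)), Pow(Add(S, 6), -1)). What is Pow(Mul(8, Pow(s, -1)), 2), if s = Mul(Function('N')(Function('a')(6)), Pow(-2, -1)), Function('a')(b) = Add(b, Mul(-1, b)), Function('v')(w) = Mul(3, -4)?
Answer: 1600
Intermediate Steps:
Function('v')(w) = -12
Function('a')(b) = 0
Function('N')(S) = Mul(Rational(-1, 5), Pow(Add(6, S), -1), Add(-12, S)) (Function('N')(S) = Mul(Rational(-1, 5), Mul(Add(S, -12), Pow(Add(S, 6), -1))) = Mul(Rational(-1, 5), Mul(Add(-12, S), Pow(Add(6, S), -1))) = Mul(Rational(-1, 5), Mul(Pow(Add(6, S), -1), Add(-12, S))) = Mul(Rational(-1, 5), Pow(Add(6, S), -1), Add(-12, S)))
s = Rational(-1, 5) (s = Mul(Mul(Rational(1, 5), Pow(Add(6, 0), -1), Add(12, Mul(-1, 0))), Pow(-2, -1)) = Mul(Mul(Rational(1, 5), Pow(6, -1), Add(12, 0)), Rational(-1, 2)) = Mul(Mul(Rational(1, 5), Rational(1, 6), 12), Rational(-1, 2)) = Mul(Rational(2, 5), Rational(-1, 2)) = Rational(-1, 5) ≈ -0.20000)
Pow(Mul(8, Pow(s, -1)), 2) = Pow(Mul(8, Pow(Rational(-1, 5), -1)), 2) = Pow(Mul(8, -5), 2) = Pow(-40, 2) = 1600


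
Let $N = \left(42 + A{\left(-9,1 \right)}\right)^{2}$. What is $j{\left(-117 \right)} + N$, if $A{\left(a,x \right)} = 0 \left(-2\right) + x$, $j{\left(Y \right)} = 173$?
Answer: $2022$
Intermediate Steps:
$A{\left(a,x \right)} = x$ ($A{\left(a,x \right)} = 0 + x = x$)
$N = 1849$ ($N = \left(42 + 1\right)^{2} = 43^{2} = 1849$)
$j{\left(-117 \right)} + N = 173 + 1849 = 2022$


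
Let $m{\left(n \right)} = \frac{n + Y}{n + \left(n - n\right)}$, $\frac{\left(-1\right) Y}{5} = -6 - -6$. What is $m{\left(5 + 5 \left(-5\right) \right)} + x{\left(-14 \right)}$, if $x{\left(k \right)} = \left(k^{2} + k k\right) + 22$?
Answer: $415$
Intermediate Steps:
$Y = 0$ ($Y = - 5 \left(-6 - -6\right) = - 5 \left(-6 + 6\right) = \left(-5\right) 0 = 0$)
$m{\left(n \right)} = 1$ ($m{\left(n \right)} = \frac{n + 0}{n + \left(n - n\right)} = \frac{n}{n + 0} = \frac{n}{n} = 1$)
$x{\left(k \right)} = 22 + 2 k^{2}$ ($x{\left(k \right)} = \left(k^{2} + k^{2}\right) + 22 = 2 k^{2} + 22 = 22 + 2 k^{2}$)
$m{\left(5 + 5 \left(-5\right) \right)} + x{\left(-14 \right)} = 1 + \left(22 + 2 \left(-14\right)^{2}\right) = 1 + \left(22 + 2 \cdot 196\right) = 1 + \left(22 + 392\right) = 1 + 414 = 415$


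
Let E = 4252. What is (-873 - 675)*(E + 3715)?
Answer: -12332916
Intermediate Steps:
(-873 - 675)*(E + 3715) = (-873 - 675)*(4252 + 3715) = -1548*7967 = -12332916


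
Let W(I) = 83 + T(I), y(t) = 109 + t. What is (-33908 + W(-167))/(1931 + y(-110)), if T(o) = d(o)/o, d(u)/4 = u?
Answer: -33821/1930 ≈ -17.524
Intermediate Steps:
d(u) = 4*u
T(o) = 4 (T(o) = (4*o)/o = 4)
W(I) = 87 (W(I) = 83 + 4 = 87)
(-33908 + W(-167))/(1931 + y(-110)) = (-33908 + 87)/(1931 + (109 - 110)) = -33821/(1931 - 1) = -33821/1930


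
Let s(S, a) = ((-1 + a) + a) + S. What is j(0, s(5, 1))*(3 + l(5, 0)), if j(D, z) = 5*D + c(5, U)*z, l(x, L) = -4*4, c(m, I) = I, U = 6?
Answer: -468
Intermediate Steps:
s(S, a) = -1 + S + 2*a (s(S, a) = (-1 + 2*a) + S = -1 + S + 2*a)
l(x, L) = -16
j(D, z) = 5*D + 6*z
j(0, s(5, 1))*(3 + l(5, 0)) = (5*0 + 6*(-1 + 5 + 2*1))*(3 - 16) = (0 + 6*(-1 + 5 + 2))*(-13) = (0 + 6*6)*(-13) = (0 + 36)*(-13) = 36*(-13) = -468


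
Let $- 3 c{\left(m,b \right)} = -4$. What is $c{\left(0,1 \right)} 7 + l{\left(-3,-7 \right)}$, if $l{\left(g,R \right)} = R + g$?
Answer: $- \frac{2}{3} \approx -0.66667$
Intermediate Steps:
$c{\left(m,b \right)} = \frac{4}{3}$ ($c{\left(m,b \right)} = \left(- \frac{1}{3}\right) \left(-4\right) = \frac{4}{3}$)
$c{\left(0,1 \right)} 7 + l{\left(-3,-7 \right)} = \frac{4}{3} \cdot 7 - 10 = \frac{28}{3} - 10 = - \frac{2}{3}$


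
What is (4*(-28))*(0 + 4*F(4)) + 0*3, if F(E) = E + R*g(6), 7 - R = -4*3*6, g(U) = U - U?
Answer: -1792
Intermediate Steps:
g(U) = 0
R = 79 (R = 7 - (-4*3)*6 = 7 - (-12)*6 = 7 - 1*(-72) = 7 + 72 = 79)
F(E) = E (F(E) = E + 79*0 = E + 0 = E)
(4*(-28))*(0 + 4*F(4)) + 0*3 = (4*(-28))*(0 + 4*4) + 0*3 = -112*(0 + 16) + 0 = -112*16 + 0 = -1792 + 0 = -1792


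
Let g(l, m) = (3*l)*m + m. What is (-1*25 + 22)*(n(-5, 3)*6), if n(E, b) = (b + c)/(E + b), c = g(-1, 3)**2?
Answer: 351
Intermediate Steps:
g(l, m) = m + 3*l*m (g(l, m) = 3*l*m + m = m + 3*l*m)
c = 36 (c = (3*(1 + 3*(-1)))**2 = (3*(1 - 3))**2 = (3*(-2))**2 = (-6)**2 = 36)
n(E, b) = (36 + b)/(E + b) (n(E, b) = (b + 36)/(E + b) = (36 + b)/(E + b))
(-1*25 + 22)*(n(-5, 3)*6) = (-1*25 + 22)*(((36 + 3)/(-5 + 3))*6) = (-25 + 22)*((39/(-2))*6) = -3*(-1/2*39)*6 = -(-117)*6/2 = -3*(-117) = 351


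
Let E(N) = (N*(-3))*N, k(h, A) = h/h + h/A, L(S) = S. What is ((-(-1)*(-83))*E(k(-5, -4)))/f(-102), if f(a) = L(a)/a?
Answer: 20169/16 ≈ 1260.6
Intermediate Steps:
f(a) = 1 (f(a) = a/a = 1)
k(h, A) = 1 + h/A
E(N) = -3*N² (E(N) = (-3*N)*N = -3*N²)
((-(-1)*(-83))*E(k(-5, -4)))/f(-102) = ((-(-1)*(-83))*(-3*(-4 - 5)²/16))/1 = ((-1*83)*(-3*(-¼*(-9))²))*1 = -(-249)*(9/4)²*1 = -(-249)*81/16*1 = -83*(-243/16)*1 = (20169/16)*1 = 20169/16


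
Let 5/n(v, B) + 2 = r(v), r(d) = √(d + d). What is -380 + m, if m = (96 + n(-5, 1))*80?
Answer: 50700/7 - 200*I*√10/7 ≈ 7242.9 - 90.351*I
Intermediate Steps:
r(d) = √2*√d (r(d) = √(2*d) = √2*√d)
n(v, B) = 5/(-2 + √2*√v)
m = 7680 + 400/(-2 + I*√10) (m = (96 + 5/(-2 + √2*√(-5)))*80 = (96 + 5/(-2 + √2*(I*√5)))*80 = (96 + 5/(-2 + I*√10))*80 = 7680 + 400/(-2 + I*√10) ≈ 7622.9 - 90.351*I)
-380 + m = -380 + (53360/7 - 200*I*√10/7) = 50700/7 - 200*I*√10/7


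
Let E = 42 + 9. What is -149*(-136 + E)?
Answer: 12665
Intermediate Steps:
E = 51
-149*(-136 + E) = -149*(-136 + 51) = -149*(-85) = 12665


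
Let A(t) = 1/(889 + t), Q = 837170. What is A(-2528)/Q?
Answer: -1/1372121630 ≈ -7.2880e-10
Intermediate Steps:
A(-2528)/Q = 1/((889 - 2528)*837170) = (1/837170)/(-1639) = -1/1639*1/837170 = -1/1372121630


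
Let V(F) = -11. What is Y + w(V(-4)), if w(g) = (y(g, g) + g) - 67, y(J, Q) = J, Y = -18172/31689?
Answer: -405499/4527 ≈ -89.573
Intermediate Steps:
Y = -2596/4527 (Y = -18172*1/31689 = -2596/4527 ≈ -0.57345)
w(g) = -67 + 2*g (w(g) = (g + g) - 67 = 2*g - 67 = -67 + 2*g)
Y + w(V(-4)) = -2596/4527 + (-67 + 2*(-11)) = -2596/4527 + (-67 - 22) = -2596/4527 - 89 = -405499/4527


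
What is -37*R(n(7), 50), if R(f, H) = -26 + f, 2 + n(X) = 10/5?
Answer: 962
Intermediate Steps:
n(X) = 0 (n(X) = -2 + 10/5 = -2 + 10*(⅕) = -2 + 2 = 0)
-37*R(n(7), 50) = -37*(-26 + 0) = -37*(-26) = 962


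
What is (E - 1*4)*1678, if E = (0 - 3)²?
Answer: 8390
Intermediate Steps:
E = 9 (E = (-3)² = 9)
(E - 1*4)*1678 = (9 - 1*4)*1678 = (9 - 4)*1678 = 5*1678 = 8390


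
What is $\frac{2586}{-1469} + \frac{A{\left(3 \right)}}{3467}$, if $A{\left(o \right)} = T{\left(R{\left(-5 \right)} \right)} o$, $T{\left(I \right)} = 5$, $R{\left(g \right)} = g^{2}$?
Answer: $- \frac{8943627}{5093023} \approx -1.7561$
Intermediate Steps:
$A{\left(o \right)} = 5 o$
$\frac{2586}{-1469} + \frac{A{\left(3 \right)}}{3467} = \frac{2586}{-1469} + \frac{5 \cdot 3}{3467} = 2586 \left(- \frac{1}{1469}\right) + 15 \cdot \frac{1}{3467} = - \frac{2586}{1469} + \frac{15}{3467} = - \frac{8943627}{5093023}$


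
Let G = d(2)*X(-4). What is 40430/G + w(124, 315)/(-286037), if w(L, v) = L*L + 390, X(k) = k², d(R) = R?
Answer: 5781985699/4576592 ≈ 1263.4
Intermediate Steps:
w(L, v) = 390 + L² (w(L, v) = L² + 390 = 390 + L²)
G = 32 (G = 2*(-4)² = 2*16 = 32)
40430/G + w(124, 315)/(-286037) = 40430/32 + (390 + 124²)/(-286037) = 40430*(1/32) + (390 + 15376)*(-1/286037) = 20215/16 + 15766*(-1/286037) = 20215/16 - 15766/286037 = 5781985699/4576592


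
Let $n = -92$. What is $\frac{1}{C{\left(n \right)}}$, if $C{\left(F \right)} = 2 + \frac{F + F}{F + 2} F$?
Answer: $- \frac{45}{8374} \approx -0.0053738$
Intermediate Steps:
$C{\left(F \right)} = 2 + \frac{2 F^{2}}{2 + F}$ ($C{\left(F \right)} = 2 + \frac{2 F}{2 + F} F = 2 + \frac{2 F^{2}}{2 + F}$)
$\frac{1}{C{\left(n \right)}} = \frac{1}{2 \frac{1}{2 - 92} \left(2 - 92 + \left(-92\right)^{2}\right)} = \frac{1}{2 \frac{1}{-90} \left(2 - 92 + 8464\right)} = \frac{1}{2 \left(- \frac{1}{90}\right) 8374} = \frac{1}{- \frac{8374}{45}} = - \frac{45}{8374}$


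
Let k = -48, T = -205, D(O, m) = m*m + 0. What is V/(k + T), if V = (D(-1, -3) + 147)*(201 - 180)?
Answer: -3276/253 ≈ -12.949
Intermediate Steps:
D(O, m) = m² (D(O, m) = m² + 0 = m²)
V = 3276 (V = ((-3)² + 147)*(201 - 180) = (9 + 147)*21 = 156*21 = 3276)
V/(k + T) = 3276/(-48 - 205) = 3276/(-253) = 3276*(-1/253) = -3276/253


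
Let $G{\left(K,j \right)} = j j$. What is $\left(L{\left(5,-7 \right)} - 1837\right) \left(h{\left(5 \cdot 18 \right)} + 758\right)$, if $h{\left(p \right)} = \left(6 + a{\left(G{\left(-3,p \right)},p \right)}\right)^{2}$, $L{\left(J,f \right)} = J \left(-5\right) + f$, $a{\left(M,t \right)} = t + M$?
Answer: $-125550400206$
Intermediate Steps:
$G{\left(K,j \right)} = j^{2}$
$a{\left(M,t \right)} = M + t$
$L{\left(J,f \right)} = f - 5 J$ ($L{\left(J,f \right)} = - 5 J + f = f - 5 J$)
$h{\left(p \right)} = \left(6 + p + p^{2}\right)^{2}$ ($h{\left(p \right)} = \left(6 + \left(p^{2} + p\right)\right)^{2} = \left(6 + \left(p + p^{2}\right)\right)^{2} = \left(6 + p + p^{2}\right)^{2}$)
$\left(L{\left(5,-7 \right)} - 1837\right) \left(h{\left(5 \cdot 18 \right)} + 758\right) = \left(\left(-7 - 25\right) - 1837\right) \left(\left(6 + 5 \cdot 18 + \left(5 \cdot 18\right)^{2}\right)^{2} + 758\right) = \left(\left(-7 - 25\right) - 1837\right) \left(\left(6 + 90 + 90^{2}\right)^{2} + 758\right) = \left(-32 - 1837\right) \left(\left(6 + 90 + 8100\right)^{2} + 758\right) = - 1869 \left(8196^{2} + 758\right) = - 1869 \left(67174416 + 758\right) = \left(-1869\right) 67175174 = -125550400206$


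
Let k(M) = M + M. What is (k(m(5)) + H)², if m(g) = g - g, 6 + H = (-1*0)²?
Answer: 36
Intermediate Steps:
H = -6 (H = -6 + (-1*0)² = -6 + 0² = -6 + 0 = -6)
m(g) = 0
k(M) = 2*M
(k(m(5)) + H)² = (2*0 - 6)² = (0 - 6)² = (-6)² = 36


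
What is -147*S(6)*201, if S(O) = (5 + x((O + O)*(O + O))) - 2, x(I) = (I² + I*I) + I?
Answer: -1229716593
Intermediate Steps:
x(I) = I + 2*I² (x(I) = (I² + I²) + I = 2*I² + I = I + 2*I²)
S(O) = 3 + 4*O²*(1 + 8*O²) (S(O) = (5 + ((O + O)*(O + O))*(1 + 2*((O + O)*(O + O)))) - 2 = (5 + ((2*O)*(2*O))*(1 + 2*((2*O)*(2*O)))) - 2 = (5 + (4*O²)*(1 + 2*(4*O²))) - 2 = (5 + (4*O²)*(1 + 8*O²)) - 2 = (5 + 4*O²*(1 + 8*O²)) - 2 = 3 + 4*O²*(1 + 8*O²))
-147*S(6)*201 = -147*(3 + 4*6² + 32*6⁴)*201 = -147*(3 + 4*36 + 32*1296)*201 = -147*(3 + 144 + 41472)*201 = -147*41619*201 = -6117993*201 = -1229716593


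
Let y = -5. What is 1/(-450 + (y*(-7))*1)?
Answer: -1/415 ≈ -0.0024096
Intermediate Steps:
1/(-450 + (y*(-7))*1) = 1/(-450 - 5*(-7)*1) = 1/(-450 + 35*1) = 1/(-450 + 35) = 1/(-415) = -1/415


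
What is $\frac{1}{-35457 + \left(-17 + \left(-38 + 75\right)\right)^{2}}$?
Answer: $- \frac{1}{35057} \approx -2.8525 \cdot 10^{-5}$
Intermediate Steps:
$\frac{1}{-35457 + \left(-17 + \left(-38 + 75\right)\right)^{2}} = \frac{1}{-35457 + \left(-17 + 37\right)^{2}} = \frac{1}{-35457 + 20^{2}} = \frac{1}{-35457 + 400} = \frac{1}{-35057} = - \frac{1}{35057}$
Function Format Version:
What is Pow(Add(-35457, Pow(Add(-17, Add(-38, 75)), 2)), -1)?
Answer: Rational(-1, 35057) ≈ -2.8525e-5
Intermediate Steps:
Pow(Add(-35457, Pow(Add(-17, Add(-38, 75)), 2)), -1) = Pow(Add(-35457, Pow(Add(-17, 37), 2)), -1) = Pow(Add(-35457, Pow(20, 2)), -1) = Pow(Add(-35457, 400), -1) = Pow(-35057, -1) = Rational(-1, 35057)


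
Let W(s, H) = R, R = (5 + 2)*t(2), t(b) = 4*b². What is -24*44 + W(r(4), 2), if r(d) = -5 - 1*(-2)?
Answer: -944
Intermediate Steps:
R = 112 (R = (5 + 2)*(4*2²) = 7*(4*4) = 7*16 = 112)
r(d) = -3 (r(d) = -5 + 2 = -3)
W(s, H) = 112
-24*44 + W(r(4), 2) = -24*44 + 112 = -1056 + 112 = -944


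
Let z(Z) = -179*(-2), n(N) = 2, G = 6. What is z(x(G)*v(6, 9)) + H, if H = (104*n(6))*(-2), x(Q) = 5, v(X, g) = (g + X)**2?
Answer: -58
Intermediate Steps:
v(X, g) = (X + g)**2
H = -416 (H = (104*2)*(-2) = 208*(-2) = -416)
z(Z) = 358
z(x(G)*v(6, 9)) + H = 358 - 416 = -58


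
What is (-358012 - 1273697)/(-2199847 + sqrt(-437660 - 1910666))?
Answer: 3589510148523/4839329171735 + 1631709*I*sqrt(2348326)/4839329171735 ≈ 0.74174 + 0.0005167*I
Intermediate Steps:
(-358012 - 1273697)/(-2199847 + sqrt(-437660 - 1910666)) = -1631709/(-2199847 + sqrt(-2348326)) = -1631709/(-2199847 + I*sqrt(2348326))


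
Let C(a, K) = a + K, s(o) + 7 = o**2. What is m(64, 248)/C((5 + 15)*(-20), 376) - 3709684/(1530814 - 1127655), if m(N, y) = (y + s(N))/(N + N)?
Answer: -13144649831/1238504448 ≈ -10.613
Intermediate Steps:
s(o) = -7 + o**2
C(a, K) = K + a
m(N, y) = (-7 + y + N**2)/(2*N) (m(N, y) = (y + (-7 + N**2))/(N + N) = (-7 + y + N**2)/((2*N)) = (-7 + y + N**2)*(1/(2*N)) = (-7 + y + N**2)/(2*N))
m(64, 248)/C((5 + 15)*(-20), 376) - 3709684/(1530814 - 1127655) = ((1/2)*(-7 + 248 + 64**2)/64)/(376 + (5 + 15)*(-20)) - 3709684/(1530814 - 1127655) = ((1/2)*(1/64)*(-7 + 248 + 4096))/(376 + 20*(-20)) - 3709684/403159 = ((1/2)*(1/64)*4337)/(376 - 400) - 3709684*1/403159 = (4337/128)/(-24) - 3709684/403159 = (4337/128)*(-1/24) - 3709684/403159 = -4337/3072 - 3709684/403159 = -13144649831/1238504448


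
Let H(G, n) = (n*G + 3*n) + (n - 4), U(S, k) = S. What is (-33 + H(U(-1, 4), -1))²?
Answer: 1600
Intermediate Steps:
H(G, n) = -4 + 4*n + G*n (H(G, n) = (G*n + 3*n) + (-4 + n) = (3*n + G*n) + (-4 + n) = -4 + 4*n + G*n)
(-33 + H(U(-1, 4), -1))² = (-33 + (-4 + 4*(-1) - 1*(-1)))² = (-33 + (-4 - 4 + 1))² = (-33 - 7)² = (-40)² = 1600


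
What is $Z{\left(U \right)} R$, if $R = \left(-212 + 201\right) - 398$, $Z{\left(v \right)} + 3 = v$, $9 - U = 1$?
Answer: $-2045$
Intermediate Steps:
$U = 8$ ($U = 9 - 1 = 8$)
$Z{\left(v \right)} = -3 + v$
$R = -409$ ($R = -11 - 398 = -409$)
$Z{\left(U \right)} R = \left(-3 + 8\right) \left(-409\right) = 5 \left(-409\right) = -2045$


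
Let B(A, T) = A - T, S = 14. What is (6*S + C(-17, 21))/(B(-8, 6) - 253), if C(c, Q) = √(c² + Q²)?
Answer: -28/89 - √730/267 ≈ -0.41580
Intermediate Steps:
C(c, Q) = √(Q² + c²)
(6*S + C(-17, 21))/(B(-8, 6) - 253) = (6*14 + √(21² + (-17)²))/((-8 - 1*6) - 253) = (84 + √(441 + 289))/((-8 - 6) - 253) = (84 + √730)/(-14 - 253) = (84 + √730)/(-267) = (84 + √730)*(-1/267) = -28/89 - √730/267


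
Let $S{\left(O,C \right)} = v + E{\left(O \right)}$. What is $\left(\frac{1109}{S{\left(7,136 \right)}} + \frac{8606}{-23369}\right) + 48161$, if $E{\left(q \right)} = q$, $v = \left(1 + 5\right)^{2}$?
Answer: $\frac{48420945750}{1004867} \approx 48186.0$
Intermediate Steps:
$v = 36$ ($v = 6^{2} = 36$)
$S{\left(O,C \right)} = 36 + O$
$\left(\frac{1109}{S{\left(7,136 \right)}} + \frac{8606}{-23369}\right) + 48161 = \left(\frac{1109}{36 + 7} + \frac{8606}{-23369}\right) + 48161 = \left(\frac{1109}{43} + 8606 \left(- \frac{1}{23369}\right)\right) + 48161 = \left(1109 \cdot \frac{1}{43} - \frac{8606}{23369}\right) + 48161 = \left(\frac{1109}{43} - \frac{8606}{23369}\right) + 48161 = \frac{25546163}{1004867} + 48161 = \frac{48420945750}{1004867}$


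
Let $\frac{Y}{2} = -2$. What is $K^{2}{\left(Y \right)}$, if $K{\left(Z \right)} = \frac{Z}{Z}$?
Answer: $1$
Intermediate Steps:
$Y = -4$ ($Y = 2 \left(-2\right) = -4$)
$K{\left(Z \right)} = 1$
$K^{2}{\left(Y \right)} = 1^{2} = 1$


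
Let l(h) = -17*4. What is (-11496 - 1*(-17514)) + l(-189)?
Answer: 5950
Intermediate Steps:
l(h) = -68
(-11496 - 1*(-17514)) + l(-189) = (-11496 - 1*(-17514)) - 68 = (-11496 + 17514) - 68 = 6018 - 68 = 5950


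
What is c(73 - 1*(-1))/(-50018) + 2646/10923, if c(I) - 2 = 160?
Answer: 21763017/91057769 ≈ 0.23900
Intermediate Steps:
c(I) = 162 (c(I) = 2 + 160 = 162)
c(73 - 1*(-1))/(-50018) + 2646/10923 = 162/(-50018) + 2646/10923 = 162*(-1/50018) + 2646*(1/10923) = -81/25009 + 882/3641 = 21763017/91057769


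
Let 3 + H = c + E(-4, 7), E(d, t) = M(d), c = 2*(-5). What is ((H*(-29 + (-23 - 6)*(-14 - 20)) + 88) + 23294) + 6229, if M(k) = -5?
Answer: 12385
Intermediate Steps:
c = -10
E(d, t) = -5
H = -18 (H = -3 + (-10 - 5) = -3 - 15 = -18)
((H*(-29 + (-23 - 6)*(-14 - 20)) + 88) + 23294) + 6229 = ((-18*(-29 + (-23 - 6)*(-14 - 20)) + 88) + 23294) + 6229 = ((-18*(-29 - 29*(-34)) + 88) + 23294) + 6229 = ((-18*(-29 + 986) + 88) + 23294) + 6229 = ((-18*957 + 88) + 23294) + 6229 = ((-17226 + 88) + 23294) + 6229 = (-17138 + 23294) + 6229 = 6156 + 6229 = 12385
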